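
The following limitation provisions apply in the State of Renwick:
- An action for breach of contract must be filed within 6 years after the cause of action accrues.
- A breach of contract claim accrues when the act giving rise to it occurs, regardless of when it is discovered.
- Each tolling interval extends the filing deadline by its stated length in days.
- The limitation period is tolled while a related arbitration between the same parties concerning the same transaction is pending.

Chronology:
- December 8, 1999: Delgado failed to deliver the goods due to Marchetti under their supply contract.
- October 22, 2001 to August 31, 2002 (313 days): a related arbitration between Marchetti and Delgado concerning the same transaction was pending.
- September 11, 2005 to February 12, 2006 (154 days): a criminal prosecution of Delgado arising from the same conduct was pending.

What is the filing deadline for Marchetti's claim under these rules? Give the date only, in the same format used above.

October 17, 2006

The claim accrued on December 8, 1999, when the wrongful act occurred.
6 years from December 8, 1999 is December 8, 2005.
Because the pending related arbitration ran from October 22, 2001 to August 31, 2002, the deadline is extended by 313 days to October 17, 2006.
Although a criminal prosecution ran from September 11, 2005 to February 12, 2006, the stated rules do not make that a tolling event, so it is disregarded.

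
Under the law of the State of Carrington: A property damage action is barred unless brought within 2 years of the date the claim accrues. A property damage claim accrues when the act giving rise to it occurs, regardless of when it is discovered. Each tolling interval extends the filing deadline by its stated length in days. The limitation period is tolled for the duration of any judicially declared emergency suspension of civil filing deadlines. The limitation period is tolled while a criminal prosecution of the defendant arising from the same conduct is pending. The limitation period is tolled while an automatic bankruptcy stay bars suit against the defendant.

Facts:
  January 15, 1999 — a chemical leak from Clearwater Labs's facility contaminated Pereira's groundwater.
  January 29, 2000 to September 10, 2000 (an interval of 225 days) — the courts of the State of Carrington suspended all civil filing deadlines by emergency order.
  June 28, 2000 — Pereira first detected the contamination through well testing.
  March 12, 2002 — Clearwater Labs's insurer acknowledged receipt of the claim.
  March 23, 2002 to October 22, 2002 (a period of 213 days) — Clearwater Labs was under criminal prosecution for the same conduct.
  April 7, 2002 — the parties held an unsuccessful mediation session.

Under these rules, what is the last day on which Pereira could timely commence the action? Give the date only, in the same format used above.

The claim accrued on January 15, 1999, when the wrongful act occurred; under the stated occurrence rule the June 28, 2000 discovery does not delay accrual.
The untolled deadline — 2 years after January 15, 1999 — is January 15, 2001.
The emergency suspension of filing deadlines from January 29, 2000 to September 10, 2000 tolled the period for 225 days, extending the deadline to August 28, 2001.
The pending criminal prosecution from March 23, 2002 to October 22, 2002 began after the period had already run on August 28, 2001, so it has no tolling effect.
None of the other events listed affects the running of the period under the stated rules.

August 28, 2001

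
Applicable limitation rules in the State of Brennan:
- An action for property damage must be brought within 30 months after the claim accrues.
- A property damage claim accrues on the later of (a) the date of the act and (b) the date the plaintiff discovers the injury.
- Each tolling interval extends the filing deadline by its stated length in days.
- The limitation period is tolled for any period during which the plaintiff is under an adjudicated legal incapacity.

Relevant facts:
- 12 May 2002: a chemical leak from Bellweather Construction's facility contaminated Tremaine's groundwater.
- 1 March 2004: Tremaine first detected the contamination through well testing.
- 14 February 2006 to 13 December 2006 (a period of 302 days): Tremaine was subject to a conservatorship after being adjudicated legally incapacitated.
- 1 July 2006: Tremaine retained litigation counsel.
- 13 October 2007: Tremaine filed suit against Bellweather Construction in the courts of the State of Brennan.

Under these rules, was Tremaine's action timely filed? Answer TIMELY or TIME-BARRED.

Taking the later of the act (12 May 2002) and discovery (1 March 2004), the claim accrued on 1 March 2004.
The untolled deadline — 30 months after 1 March 2004 — is 1 September 2006.
The period was tolled for 302 days by the plaintiff's legal incapacity (14 February 2006 to 13 December 2006), pushing the deadline to 30 June 2007.
The other events in the timeline have no effect on the limitation period under the stated rules.
Tremaine filed on 13 October 2007, after the 30 June 2007 deadline, so the action is time-barred.

TIME-BARRED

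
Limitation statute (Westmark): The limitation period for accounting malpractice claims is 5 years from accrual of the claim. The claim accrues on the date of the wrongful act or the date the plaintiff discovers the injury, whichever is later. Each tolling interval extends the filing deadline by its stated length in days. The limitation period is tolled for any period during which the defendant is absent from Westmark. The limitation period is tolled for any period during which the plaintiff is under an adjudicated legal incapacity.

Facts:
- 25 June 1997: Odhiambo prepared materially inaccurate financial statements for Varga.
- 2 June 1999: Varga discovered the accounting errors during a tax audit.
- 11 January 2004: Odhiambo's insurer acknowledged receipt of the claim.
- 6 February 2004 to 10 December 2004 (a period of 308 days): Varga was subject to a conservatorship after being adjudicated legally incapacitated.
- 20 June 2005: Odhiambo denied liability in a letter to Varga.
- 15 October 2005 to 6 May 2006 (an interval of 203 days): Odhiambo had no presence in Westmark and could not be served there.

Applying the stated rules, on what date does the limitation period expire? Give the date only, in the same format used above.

6 April 2005

Because discovery on 2 June 1999 post-dates the 25 June 1997 act, accrual under the later-of rule falls on 2 June 1999.
The untolled deadline — 5 years after 2 June 1999 — is 2 June 2004.
The period was tolled for 308 days by the plaintiff's legal incapacity (6 February 2004 to 10 December 2004), pushing the deadline to 6 April 2005.
The defendant's absence from the jurisdiction starting 15 October 2005 came too late — the period had run on 6 April 2005 — and so does not extend the deadline.
Nothing else in the chronology tolls or restarts the period.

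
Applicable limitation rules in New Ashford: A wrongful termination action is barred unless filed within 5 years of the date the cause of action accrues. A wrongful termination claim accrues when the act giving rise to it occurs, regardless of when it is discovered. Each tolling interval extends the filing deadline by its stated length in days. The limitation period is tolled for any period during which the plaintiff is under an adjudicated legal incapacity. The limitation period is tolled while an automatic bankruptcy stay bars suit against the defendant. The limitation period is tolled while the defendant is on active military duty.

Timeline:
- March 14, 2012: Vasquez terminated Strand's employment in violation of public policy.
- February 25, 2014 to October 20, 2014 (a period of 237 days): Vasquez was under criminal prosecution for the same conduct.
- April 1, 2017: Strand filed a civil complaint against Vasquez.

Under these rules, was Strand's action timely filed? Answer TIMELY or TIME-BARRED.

The limitation period began to run on March 14, 2012.
The untolled deadline — 5 years after March 14, 2012 — is March 14, 2017.
The pending criminal prosecution from February 25, 2014 to October 20, 2014 does not toll the period, because no stated rule makes a criminal prosecution a tolling event.
Filing on April 1, 2017 missed the March 14, 2017 deadline — the action is time-barred.

TIME-BARRED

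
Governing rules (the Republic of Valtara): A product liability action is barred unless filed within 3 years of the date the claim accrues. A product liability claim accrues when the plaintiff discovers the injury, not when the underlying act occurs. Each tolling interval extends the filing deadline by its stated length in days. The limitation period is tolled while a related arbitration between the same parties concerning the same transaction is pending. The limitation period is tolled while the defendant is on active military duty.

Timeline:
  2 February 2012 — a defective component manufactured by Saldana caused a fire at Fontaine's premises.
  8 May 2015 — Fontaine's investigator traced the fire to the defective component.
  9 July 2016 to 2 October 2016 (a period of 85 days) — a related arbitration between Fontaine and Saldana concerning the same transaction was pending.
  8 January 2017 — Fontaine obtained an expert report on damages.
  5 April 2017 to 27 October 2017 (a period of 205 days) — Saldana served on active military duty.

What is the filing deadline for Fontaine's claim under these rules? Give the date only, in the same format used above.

The claim did not accrue until Fontaine discovered the injury on 8 May 2015; the 2 February 2012 act date does not start the clock under the stated rule.
Adding the 3 years base period to 8 May 2015 gives a deadline of 8 May 2018, before any tolling.
The pending related arbitration from 9 July 2016 to 2 October 2016 tolled the period for 85 days, extending the deadline to 1 August 2018.
Because the defendant's active military service ran from 5 April 2017 to 27 October 2017, the deadline is extended by 205 days to 22 February 2019.
The other events in the timeline have no effect on the limitation period under the stated rules.

22 February 2019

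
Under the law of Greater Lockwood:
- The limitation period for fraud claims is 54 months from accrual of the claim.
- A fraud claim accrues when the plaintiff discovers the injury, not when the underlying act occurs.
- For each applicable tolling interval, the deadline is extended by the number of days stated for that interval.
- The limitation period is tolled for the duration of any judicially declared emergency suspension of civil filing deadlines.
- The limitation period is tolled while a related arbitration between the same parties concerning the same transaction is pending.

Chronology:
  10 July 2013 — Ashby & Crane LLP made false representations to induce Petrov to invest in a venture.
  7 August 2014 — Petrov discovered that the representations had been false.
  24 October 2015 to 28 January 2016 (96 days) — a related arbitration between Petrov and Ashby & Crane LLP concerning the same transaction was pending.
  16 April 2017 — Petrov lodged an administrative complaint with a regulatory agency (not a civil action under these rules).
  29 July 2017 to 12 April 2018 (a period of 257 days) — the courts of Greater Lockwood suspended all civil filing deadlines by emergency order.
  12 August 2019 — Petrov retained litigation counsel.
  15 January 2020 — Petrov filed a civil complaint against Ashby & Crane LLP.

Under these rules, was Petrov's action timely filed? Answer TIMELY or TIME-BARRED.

TIMELY

Accrual is tied to discovery, so the period began on 7 August 2014 rather than on 10 July 2013 when the act occurred.
The untolled deadline — 54 months after 7 August 2014 — is 7 February 2019.
The pending related arbitration from 24 October 2015 to 28 January 2016 tolled the period for 96 days, extending the deadline to 14 May 2019.
Because the emergency suspension of filing deadlines ran from 29 July 2017 to 12 April 2018, the deadline is extended by 257 days to 26 January 2020.
The other events in the timeline have no effect on the limitation period under the stated rules.
Petrov filed on 15 January 2020, before the 26 January 2020 deadline, so the action is timely.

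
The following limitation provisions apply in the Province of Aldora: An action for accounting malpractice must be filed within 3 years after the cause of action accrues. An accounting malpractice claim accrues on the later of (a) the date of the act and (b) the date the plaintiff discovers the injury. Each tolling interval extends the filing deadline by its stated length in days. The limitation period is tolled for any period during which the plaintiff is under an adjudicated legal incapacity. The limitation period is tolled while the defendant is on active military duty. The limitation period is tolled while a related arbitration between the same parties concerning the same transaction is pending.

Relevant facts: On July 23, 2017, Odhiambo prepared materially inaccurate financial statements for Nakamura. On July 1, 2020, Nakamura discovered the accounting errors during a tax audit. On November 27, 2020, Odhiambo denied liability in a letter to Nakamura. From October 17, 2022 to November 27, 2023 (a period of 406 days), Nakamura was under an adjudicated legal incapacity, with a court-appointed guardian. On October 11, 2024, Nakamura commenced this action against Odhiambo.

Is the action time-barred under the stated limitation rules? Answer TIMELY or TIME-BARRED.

TIME-BARRED

Because discovery on July 1, 2020 post-dates the July 23, 2017 act, accrual under the later-of rule falls on July 1, 2020.
3 years from July 1, 2020 is July 1, 2023.
The plaintiff's legal incapacity from October 17, 2022 to November 27, 2023 tolled the period for 406 days, extending the deadline to August 10, 2024.
None of the other events listed affects the running of the period under the stated rules.
The October 11, 2024 filing falls after the August 10, 2024 deadline; the claim is time-barred.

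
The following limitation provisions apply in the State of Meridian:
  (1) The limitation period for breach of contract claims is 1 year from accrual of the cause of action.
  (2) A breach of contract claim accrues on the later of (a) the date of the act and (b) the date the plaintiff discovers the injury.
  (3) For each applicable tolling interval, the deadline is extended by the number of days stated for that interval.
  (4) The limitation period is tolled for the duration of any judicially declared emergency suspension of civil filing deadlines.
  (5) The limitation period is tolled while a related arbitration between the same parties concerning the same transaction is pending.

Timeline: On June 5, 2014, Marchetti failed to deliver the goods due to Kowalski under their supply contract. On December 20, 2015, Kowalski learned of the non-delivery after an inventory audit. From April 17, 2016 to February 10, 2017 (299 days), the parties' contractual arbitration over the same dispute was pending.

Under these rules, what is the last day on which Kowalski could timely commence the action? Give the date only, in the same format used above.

The claim accrued on December 20, 2015 — the later of the June 5, 2014 act and the December 20, 2015 discovery.
Adding the 1 year base period to December 20, 2015 gives a deadline of December 20, 2016, before any tolling.
Because the pending related arbitration ran from April 17, 2016 to February 10, 2017, the deadline is extended by 299 days to October 15, 2017.

October 15, 2017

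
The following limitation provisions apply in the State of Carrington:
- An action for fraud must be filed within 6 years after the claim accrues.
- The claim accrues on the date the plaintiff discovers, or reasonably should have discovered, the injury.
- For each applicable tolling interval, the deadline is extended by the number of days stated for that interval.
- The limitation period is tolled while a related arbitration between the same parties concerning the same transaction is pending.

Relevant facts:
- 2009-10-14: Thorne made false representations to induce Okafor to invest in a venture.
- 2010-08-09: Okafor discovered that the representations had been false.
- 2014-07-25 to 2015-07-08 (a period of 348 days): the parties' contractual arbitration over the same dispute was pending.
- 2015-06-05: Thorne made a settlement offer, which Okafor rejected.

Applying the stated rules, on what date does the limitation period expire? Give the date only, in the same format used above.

2017-07-23

Accrual is tied to discovery, so the period began on 2010-08-09 rather than on 2009-10-14 when the act occurred.
The untolled deadline — 6 years after 2010-08-09 — is 2016-08-09.
Because the pending related arbitration ran from 2014-07-25 to 2015-07-08, the deadline is extended by 348 days to 2017-07-23.
The other events in the timeline have no effect on the limitation period under the stated rules.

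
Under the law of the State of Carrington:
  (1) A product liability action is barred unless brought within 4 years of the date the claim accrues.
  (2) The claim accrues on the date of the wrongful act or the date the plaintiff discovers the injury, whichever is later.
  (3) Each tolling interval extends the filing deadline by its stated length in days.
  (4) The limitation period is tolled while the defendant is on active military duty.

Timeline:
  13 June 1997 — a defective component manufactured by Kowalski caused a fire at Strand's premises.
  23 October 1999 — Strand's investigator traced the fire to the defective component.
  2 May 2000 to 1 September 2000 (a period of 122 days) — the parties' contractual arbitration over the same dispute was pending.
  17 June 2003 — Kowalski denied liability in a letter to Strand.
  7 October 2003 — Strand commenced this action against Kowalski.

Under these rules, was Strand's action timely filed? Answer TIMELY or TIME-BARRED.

TIMELY

Taking the later of the act (13 June 1997) and discovery (23 October 1999), the claim accrued on 23 October 1999.
The untolled deadline — 4 years after 23 October 1999 — is 23 October 2003.
The pending related arbitration from 2 May 2000 to 1 September 2000 does not toll the period, because no stated rule makes a pending arbitration a tolling event.
Nothing else in the chronology tolls or restarts the period.
Strand filed on 7 October 2003, before the 23 October 2003 deadline, so the action is timely.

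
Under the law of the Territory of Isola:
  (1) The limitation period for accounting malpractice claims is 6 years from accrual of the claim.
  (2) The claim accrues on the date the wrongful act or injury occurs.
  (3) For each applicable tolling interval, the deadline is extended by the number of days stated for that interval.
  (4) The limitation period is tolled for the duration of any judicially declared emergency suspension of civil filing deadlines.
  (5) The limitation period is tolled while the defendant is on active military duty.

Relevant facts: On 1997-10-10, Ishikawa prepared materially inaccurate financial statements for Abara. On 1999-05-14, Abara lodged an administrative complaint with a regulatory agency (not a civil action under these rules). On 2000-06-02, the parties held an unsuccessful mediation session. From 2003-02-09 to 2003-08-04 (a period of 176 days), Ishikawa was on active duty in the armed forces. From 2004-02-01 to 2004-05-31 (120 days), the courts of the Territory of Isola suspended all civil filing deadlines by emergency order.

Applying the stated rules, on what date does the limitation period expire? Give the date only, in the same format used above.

The claim accrued on 1997-10-10, when the wrongful act occurred.
The untolled deadline — 6 years after 1997-10-10 — is 2003-10-10.
Because the defendant's active military service ran from 2003-02-09 to 2003-08-04, the deadline is extended by 176 days to 2004-04-03.
The period was tolled for 120 days by the emergency suspension of filing deadlines (2004-02-01 to 2004-05-31), pushing the deadline to 2004-08-01.
Nothing else in the chronology tolls or restarts the period.

2004-08-01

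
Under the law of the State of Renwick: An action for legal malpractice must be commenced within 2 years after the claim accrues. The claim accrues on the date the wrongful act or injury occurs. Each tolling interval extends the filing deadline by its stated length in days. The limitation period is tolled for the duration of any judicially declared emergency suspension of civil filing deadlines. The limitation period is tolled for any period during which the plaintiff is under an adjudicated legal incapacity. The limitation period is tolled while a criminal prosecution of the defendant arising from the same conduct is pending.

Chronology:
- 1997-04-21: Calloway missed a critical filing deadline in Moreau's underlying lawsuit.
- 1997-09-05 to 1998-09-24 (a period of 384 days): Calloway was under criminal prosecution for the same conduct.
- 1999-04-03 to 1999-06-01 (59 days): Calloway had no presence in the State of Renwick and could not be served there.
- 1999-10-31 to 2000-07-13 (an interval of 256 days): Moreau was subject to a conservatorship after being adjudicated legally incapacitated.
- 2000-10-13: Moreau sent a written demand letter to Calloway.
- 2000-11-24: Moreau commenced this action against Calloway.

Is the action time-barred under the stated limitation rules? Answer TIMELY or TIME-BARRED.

The limitation period began to run on 1997-04-21.
2 years from 1997-04-21 is 1999-04-21.
The pending criminal prosecution from 1997-09-05 to 1998-09-24 tolled the period for 384 days, extending the deadline to 2000-05-09.
Because the plaintiff's legal incapacity ran from 1999-10-31 to 2000-07-13, the deadline is extended by 256 days to 2001-01-20.
Although the defendant's absence ran from 1999-04-03 to 1999-06-01, the stated rules do not make that a tolling event, so it is disregarded.
The other events in the timeline have no effect on the limitation period under the stated rules.
Moreau filed on 2000-11-24, before the 2001-01-20 deadline, so the action is timely.

TIMELY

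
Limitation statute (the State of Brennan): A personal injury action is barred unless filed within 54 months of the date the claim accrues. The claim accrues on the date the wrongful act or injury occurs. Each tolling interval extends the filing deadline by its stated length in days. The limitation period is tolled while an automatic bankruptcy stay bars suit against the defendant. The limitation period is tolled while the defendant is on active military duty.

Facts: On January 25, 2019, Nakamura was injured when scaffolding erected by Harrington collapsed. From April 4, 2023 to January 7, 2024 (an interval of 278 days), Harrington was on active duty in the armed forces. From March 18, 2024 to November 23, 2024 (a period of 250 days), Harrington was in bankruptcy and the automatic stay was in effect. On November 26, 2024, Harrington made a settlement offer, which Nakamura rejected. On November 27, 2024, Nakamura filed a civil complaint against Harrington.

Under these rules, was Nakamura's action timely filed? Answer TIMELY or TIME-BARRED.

TIMELY

The limitation period began to run on January 25, 2019.
54 months from January 25, 2019 is July 25, 2023.
The period was tolled for 278 days by the defendant's active military service (April 4, 2023 to January 7, 2024), pushing the deadline to April 28, 2024.
The period was tolled for 250 days by the automatic bankruptcy stay (March 18, 2024 to November 23, 2024), pushing the deadline to January 3, 2025.
None of the other events listed affects the running of the period under the stated rules.
Filing on November 27, 2024 beat the January 3, 2025 deadline — the action is timely.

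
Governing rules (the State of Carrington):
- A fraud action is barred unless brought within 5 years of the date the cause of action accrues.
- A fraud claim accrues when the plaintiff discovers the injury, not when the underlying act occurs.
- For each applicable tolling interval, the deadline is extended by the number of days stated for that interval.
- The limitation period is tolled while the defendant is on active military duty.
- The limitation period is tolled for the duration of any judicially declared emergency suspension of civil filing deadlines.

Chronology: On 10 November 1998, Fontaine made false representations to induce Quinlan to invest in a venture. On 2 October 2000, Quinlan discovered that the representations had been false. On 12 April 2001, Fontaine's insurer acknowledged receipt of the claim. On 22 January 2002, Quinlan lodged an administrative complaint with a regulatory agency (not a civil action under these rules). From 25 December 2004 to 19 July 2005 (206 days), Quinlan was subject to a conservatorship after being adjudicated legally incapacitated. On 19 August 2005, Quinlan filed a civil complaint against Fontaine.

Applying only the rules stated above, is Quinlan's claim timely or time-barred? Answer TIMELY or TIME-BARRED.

The claim did not accrue until Quinlan discovered the injury on 2 October 2000; the 10 November 1998 act date does not start the clock under the stated rule.
The untolled deadline — 5 years after 2 October 2000 — is 2 October 2005.
No stated provision tolls the period for the plaintiff's incapacity, so the interval from 25 December 2004 to 19 July 2005 has no effect on the deadline.
None of the other events listed affects the running of the period under the stated rules.
Filing on 19 August 2005 beat the 2 October 2005 deadline — the action is timely.

TIMELY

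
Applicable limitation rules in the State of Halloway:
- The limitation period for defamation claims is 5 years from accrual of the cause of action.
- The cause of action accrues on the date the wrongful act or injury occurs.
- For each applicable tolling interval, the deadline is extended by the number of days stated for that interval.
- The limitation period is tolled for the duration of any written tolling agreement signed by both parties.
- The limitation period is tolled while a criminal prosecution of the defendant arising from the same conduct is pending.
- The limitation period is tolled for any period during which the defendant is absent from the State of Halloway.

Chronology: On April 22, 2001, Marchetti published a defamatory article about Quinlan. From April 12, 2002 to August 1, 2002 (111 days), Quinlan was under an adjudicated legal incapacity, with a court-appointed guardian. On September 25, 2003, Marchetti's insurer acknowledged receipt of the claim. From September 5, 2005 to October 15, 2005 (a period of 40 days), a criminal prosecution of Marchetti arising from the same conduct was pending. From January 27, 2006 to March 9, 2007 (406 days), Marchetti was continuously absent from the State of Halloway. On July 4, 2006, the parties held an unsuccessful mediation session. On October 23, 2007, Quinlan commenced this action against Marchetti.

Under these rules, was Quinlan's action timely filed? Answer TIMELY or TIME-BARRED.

The cause of action accrued on April 22, 2001, the date of the act.
5 years from April 22, 2001 is April 22, 2006.
The pending criminal prosecution from September 5, 2005 to October 15, 2005 tolled the period for 40 days, extending the deadline to June 1, 2006.
The period was tolled for 406 days by the defendant's absence from the jurisdiction (January 27, 2006 to March 9, 2007), pushing the deadline to July 12, 2007.
Although the plaintiff's incapacity ran from April 12, 2002 to August 1, 2002, the stated rules do not make that a tolling event, so it is disregarded.
Nothing else in the chronology tolls or restarts the period.
Filing on October 23, 2007 missed the July 12, 2007 deadline — the action is time-barred.

TIME-BARRED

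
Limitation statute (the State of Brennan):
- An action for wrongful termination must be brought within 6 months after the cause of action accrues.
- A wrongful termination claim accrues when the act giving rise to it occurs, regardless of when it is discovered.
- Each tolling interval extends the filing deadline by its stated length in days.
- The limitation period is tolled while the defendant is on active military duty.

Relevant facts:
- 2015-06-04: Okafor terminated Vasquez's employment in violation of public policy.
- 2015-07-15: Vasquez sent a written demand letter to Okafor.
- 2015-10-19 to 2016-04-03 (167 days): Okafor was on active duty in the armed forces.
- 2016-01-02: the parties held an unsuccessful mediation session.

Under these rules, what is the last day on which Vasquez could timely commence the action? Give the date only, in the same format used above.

The claim accrued on 2015-06-04, when the wrongful act occurred.
6 months from 2015-06-04 is 2015-12-04.
The period was tolled for 167 days by the defendant's active military service (2015-10-19 to 2016-04-03), pushing the deadline to 2016-05-19.
The other events in the timeline have no effect on the limitation period under the stated rules.

2016-05-19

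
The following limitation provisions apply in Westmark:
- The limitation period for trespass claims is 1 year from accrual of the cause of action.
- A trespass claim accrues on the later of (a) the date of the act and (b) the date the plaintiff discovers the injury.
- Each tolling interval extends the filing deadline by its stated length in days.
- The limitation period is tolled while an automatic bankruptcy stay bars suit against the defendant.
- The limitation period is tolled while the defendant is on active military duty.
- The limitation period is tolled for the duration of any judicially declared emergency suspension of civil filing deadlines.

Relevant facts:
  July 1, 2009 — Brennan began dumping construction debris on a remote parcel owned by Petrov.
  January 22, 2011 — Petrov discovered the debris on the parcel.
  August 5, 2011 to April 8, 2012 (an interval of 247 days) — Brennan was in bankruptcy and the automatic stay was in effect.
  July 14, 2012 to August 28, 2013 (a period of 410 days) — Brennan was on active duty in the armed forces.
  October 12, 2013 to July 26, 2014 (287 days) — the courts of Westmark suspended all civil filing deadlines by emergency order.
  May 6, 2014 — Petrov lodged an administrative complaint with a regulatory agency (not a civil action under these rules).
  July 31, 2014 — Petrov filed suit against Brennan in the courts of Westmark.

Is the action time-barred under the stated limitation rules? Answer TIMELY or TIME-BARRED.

TIMELY

Taking the later of the act (July 1, 2009) and discovery (January 22, 2011), the claim accrued on January 22, 2011.
Adding the 1 year base period to January 22, 2011 gives a deadline of January 22, 2012, before any tolling.
Because the automatic bankruptcy stay ran from August 5, 2011 to April 8, 2012, the deadline is extended by 247 days to September 25, 2012.
The defendant's active military service from July 14, 2012 to August 28, 2013 tolled the period for 410 days, extending the deadline to November 9, 2013.
The period was tolled for 287 days by the emergency suspension of filing deadlines (October 12, 2013 to July 26, 2014), pushing the deadline to August 23, 2014.
Nothing else in the chronology tolls or restarts the period.
Petrov filed on July 31, 2014, before the August 23, 2014 deadline, so the action is timely.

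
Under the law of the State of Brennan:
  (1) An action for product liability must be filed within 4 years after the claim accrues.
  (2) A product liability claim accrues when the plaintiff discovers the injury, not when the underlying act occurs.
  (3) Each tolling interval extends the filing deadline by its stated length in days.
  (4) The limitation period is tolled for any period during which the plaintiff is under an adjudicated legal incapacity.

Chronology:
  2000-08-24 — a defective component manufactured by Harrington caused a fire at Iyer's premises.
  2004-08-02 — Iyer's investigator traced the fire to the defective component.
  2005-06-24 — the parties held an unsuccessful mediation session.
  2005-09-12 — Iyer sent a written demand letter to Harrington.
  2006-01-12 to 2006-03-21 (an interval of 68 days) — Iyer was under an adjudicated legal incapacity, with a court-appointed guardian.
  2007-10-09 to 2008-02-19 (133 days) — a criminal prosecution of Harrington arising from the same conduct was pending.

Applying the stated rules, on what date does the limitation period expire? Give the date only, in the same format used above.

Under the discovery rule, the claim accrued on 2004-08-02, when Iyer discovered the injury — not on the 2000-08-24 date of the underlying act.
Adding the 4 years base period to 2004-08-02 gives a deadline of 2008-08-02, before any tolling.
The period was tolled for 68 days by the plaintiff's legal incapacity (2006-01-12 to 2006-03-21), pushing the deadline to 2008-10-09.
The pending criminal prosecution from 2007-10-09 to 2008-02-19 does not toll the period, because no stated rule makes a criminal prosecution a tolling event.
None of the other events listed affects the running of the period under the stated rules.

2008-10-09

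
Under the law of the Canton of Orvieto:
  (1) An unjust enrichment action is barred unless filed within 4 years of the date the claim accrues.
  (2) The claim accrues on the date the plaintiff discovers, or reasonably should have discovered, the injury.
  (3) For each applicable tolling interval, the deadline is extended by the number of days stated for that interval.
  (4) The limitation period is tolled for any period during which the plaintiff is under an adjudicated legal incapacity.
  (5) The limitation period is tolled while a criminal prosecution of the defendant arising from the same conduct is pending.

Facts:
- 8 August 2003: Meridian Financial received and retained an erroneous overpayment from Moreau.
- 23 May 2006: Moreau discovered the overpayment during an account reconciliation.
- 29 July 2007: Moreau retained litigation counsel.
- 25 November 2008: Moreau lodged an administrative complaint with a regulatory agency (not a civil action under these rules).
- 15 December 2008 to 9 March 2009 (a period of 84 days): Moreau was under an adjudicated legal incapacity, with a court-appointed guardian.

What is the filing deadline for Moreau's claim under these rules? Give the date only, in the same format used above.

Accrual is tied to discovery, so the period began on 23 May 2006 rather than on 8 August 2003 when the act occurred.
4 years from 23 May 2006 is 23 May 2010.
The period was tolled for 84 days by the plaintiff's legal incapacity (15 December 2008 to 9 March 2009), pushing the deadline to 15 August 2010.
Nothing else in the chronology tolls or restarts the period.

15 August 2010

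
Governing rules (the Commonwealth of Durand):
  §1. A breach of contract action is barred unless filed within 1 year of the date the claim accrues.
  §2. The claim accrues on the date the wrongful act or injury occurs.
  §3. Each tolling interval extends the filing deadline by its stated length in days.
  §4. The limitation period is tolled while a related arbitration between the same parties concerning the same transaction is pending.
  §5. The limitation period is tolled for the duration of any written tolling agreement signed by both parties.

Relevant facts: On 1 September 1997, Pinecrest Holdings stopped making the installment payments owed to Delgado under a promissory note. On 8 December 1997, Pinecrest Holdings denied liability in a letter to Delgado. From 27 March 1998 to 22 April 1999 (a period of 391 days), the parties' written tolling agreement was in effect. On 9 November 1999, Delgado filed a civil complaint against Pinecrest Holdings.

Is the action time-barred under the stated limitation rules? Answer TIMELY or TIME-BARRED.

TIME-BARRED

The claim accrued on 1 September 1997, when the wrongful act occurred.
The untolled deadline — 1 year after 1 September 1997 — is 1 September 1998.
The written tolling agreement from 27 March 1998 to 22 April 1999 tolled the period for 391 days, extending the deadline to 27 September 1999.
Nothing else in the chronology tolls or restarts the period.
Delgado filed on 9 November 1999, after the 27 September 1999 deadline, so the action is time-barred.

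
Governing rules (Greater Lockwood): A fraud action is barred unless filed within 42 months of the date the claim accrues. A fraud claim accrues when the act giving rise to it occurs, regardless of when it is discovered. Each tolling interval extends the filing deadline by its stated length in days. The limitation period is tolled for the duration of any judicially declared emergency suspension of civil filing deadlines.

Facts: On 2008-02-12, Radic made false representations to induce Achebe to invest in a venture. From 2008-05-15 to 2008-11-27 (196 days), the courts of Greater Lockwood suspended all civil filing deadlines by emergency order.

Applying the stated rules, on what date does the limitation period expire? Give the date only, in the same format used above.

The claim accrued on 2008-02-12, when the wrongful act occurred.
Adding the 42 months base period to 2008-02-12 gives a deadline of 2011-08-12, before any tolling.
The emergency suspension of filing deadlines from 2008-05-15 to 2008-11-27 tolled the period for 196 days, extending the deadline to 2012-02-24.

2012-02-24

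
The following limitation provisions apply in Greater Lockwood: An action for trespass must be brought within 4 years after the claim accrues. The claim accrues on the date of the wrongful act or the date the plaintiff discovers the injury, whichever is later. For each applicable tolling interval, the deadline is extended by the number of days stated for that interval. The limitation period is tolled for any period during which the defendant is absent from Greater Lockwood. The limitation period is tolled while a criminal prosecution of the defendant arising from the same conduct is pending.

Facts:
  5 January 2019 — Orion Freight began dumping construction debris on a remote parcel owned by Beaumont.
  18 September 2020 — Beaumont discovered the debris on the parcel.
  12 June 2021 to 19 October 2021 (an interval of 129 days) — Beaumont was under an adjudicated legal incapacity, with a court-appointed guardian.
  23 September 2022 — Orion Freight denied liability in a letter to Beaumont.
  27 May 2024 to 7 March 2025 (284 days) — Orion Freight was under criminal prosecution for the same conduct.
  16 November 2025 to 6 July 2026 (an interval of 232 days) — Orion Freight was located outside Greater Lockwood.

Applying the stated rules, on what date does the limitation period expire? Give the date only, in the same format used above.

Because discovery on 18 September 2020 post-dates the 5 January 2019 act, accrual under the later-of rule falls on 18 September 2020.
The untolled deadline — 4 years after 18 September 2020 — is 18 September 2024.
The period was tolled for 284 days by the pending criminal prosecution (27 May 2024 to 7 March 2025), pushing the deadline to 29 June 2025.
By the time the defendant's absence from the jurisdiction began on 16 November 2025, the limitation period had already expired on 29 June 2025; that interval cannot revive it.
No stated provision tolls the period for the plaintiff's incapacity, so the interval from 12 June 2021 to 19 October 2021 has no effect on the deadline.
Nothing else in the chronology tolls or restarts the period.

29 June 2025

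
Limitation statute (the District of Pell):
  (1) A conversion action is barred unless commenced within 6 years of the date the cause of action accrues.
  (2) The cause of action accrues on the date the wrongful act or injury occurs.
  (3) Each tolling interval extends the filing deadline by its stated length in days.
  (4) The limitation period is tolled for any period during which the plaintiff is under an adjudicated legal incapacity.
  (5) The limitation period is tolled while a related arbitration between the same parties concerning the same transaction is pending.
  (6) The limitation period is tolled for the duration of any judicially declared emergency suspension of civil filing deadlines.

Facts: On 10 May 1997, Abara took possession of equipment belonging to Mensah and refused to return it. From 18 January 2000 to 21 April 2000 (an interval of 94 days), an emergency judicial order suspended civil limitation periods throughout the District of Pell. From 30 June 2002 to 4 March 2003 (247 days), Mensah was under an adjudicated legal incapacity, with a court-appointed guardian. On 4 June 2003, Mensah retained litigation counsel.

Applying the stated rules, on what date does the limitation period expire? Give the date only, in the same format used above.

15 April 2004

The cause of action accrued on 10 May 1997, the date of the act.
6 years from 10 May 1997 is 10 May 2003.
Because the emergency suspension of filing deadlines ran from 18 January 2000 to 21 April 2000, the deadline is extended by 94 days to 12 August 2003.
Because the plaintiff's legal incapacity ran from 30 June 2002 to 4 March 2003, the deadline is extended by 247 days to 15 April 2004.
Nothing else in the chronology tolls or restarts the period.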